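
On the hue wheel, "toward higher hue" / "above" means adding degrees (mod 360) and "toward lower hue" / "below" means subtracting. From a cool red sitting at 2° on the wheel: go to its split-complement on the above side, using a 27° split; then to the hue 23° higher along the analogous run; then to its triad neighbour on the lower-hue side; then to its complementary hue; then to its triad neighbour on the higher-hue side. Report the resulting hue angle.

+207° (split-comp 27° ↑): 2 + 207 = 209°
+23° (analog 23° ↑): 209 + 23 = 232°
−120° (triadic ↓): 232 − 120 = 112°
+180° (complement): 112 + 180 = 292°
+120° (triadic ↑): 292 + 120 = 412 → 412 − 360 = 52°

52°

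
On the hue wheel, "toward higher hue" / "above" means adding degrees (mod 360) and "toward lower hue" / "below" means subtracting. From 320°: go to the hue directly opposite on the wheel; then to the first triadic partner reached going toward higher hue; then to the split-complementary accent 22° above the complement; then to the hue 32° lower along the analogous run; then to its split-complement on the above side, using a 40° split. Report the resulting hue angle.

290°

320 + 180 = 500 → 500 − 360 = 140°   (complement)
140 + 120 = 260°   (triadic ↑)
260 + 202 = 462 → 462 − 360 = 102°   (split-comp 22° ↑)
102 − 32 = 70°   (analog 32° ↓)
70 + 220 = 290°   (split-comp 40° ↑)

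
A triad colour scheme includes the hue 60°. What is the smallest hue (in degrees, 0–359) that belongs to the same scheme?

60°

A triad places three hues 120° apart.
The full set through 60° is {60°, 180°, 300°}.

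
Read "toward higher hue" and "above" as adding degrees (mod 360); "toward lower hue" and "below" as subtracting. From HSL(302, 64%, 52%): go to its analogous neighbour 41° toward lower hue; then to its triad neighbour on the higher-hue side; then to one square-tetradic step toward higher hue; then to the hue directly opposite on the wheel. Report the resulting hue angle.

analog 41° ↓ −41°: 302 − 41 = 261°
triadic ↑ +120°: 261 + 120 = 381 → 381 − 360 = 21°
square ↑ +90°: 21 + 90 = 111°
complement +180°: 111 + 180 = 291°

291°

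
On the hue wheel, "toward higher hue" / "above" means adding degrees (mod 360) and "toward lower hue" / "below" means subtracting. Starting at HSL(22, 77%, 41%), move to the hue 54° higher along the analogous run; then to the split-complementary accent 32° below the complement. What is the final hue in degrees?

224°

analog 54° ↑ +54°: 22 + 54 = 76°
split-comp 32° ↓ +148°: 76 + 148 = 224°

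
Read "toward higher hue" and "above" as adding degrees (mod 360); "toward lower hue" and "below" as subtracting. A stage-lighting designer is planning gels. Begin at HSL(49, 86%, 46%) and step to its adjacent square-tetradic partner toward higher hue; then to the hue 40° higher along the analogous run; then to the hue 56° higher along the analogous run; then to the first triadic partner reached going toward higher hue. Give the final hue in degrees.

+90° (square ↑): 49 + 90 = 139°
+40° (analog 40° ↑): 139 + 40 = 179°
+56° (analog 56° ↑): 179 + 56 = 235°
+120° (triadic ↑): 235 + 120 = 355°

355°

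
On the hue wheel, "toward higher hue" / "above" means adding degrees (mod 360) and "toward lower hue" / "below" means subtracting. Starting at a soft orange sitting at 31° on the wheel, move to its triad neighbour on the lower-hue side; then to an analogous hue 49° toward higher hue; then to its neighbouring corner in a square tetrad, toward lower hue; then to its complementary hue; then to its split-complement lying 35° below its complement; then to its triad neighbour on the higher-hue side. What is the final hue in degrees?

−120° (triadic ↓): 31 − 120 = -89 → -89 + 360 = 271°
+49° (analog 49° ↑): 271 + 49 = 320°
−90° (square ↓): 320 − 90 = 230°
+180° (complement): 230 + 180 = 410 → 410 − 360 = 50°
+145° (split-comp 35° ↓): 50 + 145 = 195°
+120° (triadic ↑): 195 + 120 = 315°

315°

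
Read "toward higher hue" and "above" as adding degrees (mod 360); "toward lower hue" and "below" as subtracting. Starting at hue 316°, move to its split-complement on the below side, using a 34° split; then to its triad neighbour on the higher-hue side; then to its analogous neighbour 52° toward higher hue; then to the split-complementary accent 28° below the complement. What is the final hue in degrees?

316 + 146 = 462 → 462 − 360 = 102°   (split-comp 34° ↓)
102 + 120 = 222°   (triadic ↑)
222 + 52 = 274°   (analog 52° ↑)
274 + 152 = 426 → 426 − 360 = 66°   (split-comp 28° ↓)

66°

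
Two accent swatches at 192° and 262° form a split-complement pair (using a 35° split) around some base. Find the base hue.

47°

The accents sit 35° either side of the complement, so the complement is their short-arc midpoint on the wheel.
Short-arc midpoint of 192° and 262°: 227°.
Base is 180° from the complement: 227 − 180 = 47°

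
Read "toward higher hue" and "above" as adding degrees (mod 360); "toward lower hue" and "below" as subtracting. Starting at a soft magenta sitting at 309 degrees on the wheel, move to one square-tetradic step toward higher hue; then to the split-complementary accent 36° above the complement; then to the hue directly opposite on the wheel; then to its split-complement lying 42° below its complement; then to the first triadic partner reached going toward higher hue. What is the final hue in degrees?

333°

309 + 90 = 399 → 399 − 360 = 39°   (square ↑)
39 + 216 = 255°   (split-comp 36° ↑)
255 + 180 = 435 → 435 − 360 = 75°   (complement)
75 + 138 = 213°   (split-comp 42° ↓)
213 + 120 = 333°   (triadic ↑)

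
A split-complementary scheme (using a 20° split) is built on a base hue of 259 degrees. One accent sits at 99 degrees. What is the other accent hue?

59°

Split-complementary hues sit 20° either side of the complement.
Complement of the base 259°: 259 + 180 = 439 → 439 − 360 = 79°
The given accent 99° is 20° one side of 79°; the other accent sits 20° the other side: 79 − 20 = 59°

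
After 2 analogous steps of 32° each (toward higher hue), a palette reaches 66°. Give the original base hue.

2 steps of 32° (toward higher hue) give a net shift of +64°.
Start = end − shift: 66 − 64 = 2°

2°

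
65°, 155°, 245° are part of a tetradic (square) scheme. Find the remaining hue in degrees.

335°

A square tetradic scheme places four hues every 90°.
The full set through 65° is {65°, 155°, 245°, 335°}.
Given {65°, 155°, 245°}, the missing hue is 335°.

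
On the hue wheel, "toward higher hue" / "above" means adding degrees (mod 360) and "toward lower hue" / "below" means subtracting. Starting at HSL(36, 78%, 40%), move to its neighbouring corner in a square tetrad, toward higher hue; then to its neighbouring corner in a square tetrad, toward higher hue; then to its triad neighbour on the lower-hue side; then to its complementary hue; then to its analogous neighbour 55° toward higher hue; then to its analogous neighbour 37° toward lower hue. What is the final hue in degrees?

294°

square ↑ +90°: 36 + 90 = 126°
square ↑ +90°: 126 + 90 = 216°
triadic ↓ −120°: 216 − 120 = 96°
complement +180°: 96 + 180 = 276°
analog 55° ↑ +55°: 276 + 55 = 331°
analog 37° ↓ −37°: 331 − 37 = 294°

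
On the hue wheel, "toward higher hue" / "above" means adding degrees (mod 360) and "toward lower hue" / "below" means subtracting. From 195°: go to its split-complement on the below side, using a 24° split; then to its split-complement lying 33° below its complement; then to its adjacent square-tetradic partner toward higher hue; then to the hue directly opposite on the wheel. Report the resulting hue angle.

48°

split-comp 24° ↓ +156°: 195 + 156 = 351°
split-comp 33° ↓ +147°: 351 + 147 = 498 → 498 − 360 = 138°
square ↑ +90°: 138 + 90 = 228°
complement +180°: 228 + 180 = 408 → 408 − 360 = 48°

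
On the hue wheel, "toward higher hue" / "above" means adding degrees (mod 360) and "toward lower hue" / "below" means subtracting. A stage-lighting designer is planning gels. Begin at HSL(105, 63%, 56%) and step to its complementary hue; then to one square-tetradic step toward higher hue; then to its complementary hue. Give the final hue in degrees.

105 + 180 = 285°   (complement)
285 + 90 = 375 → 375 − 360 = 15°   (square ↑)
15 + 180 = 195°   (complement)

195°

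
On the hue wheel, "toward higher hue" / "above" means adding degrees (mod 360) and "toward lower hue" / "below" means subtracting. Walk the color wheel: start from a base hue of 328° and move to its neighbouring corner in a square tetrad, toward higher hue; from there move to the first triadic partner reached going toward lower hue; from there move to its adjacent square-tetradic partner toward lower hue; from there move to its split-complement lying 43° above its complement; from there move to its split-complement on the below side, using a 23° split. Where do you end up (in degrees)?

228°

square ↑ +90°: 328 + 90 = 418 → 418 − 360 = 58°
triadic ↓ −120°: 58 − 120 = -62 → -62 + 360 = 298°
square ↓ −90°: 298 − 90 = 208°
split-comp 43° ↑ +223°: 208 + 223 = 431 → 431 − 360 = 71°
split-comp 23° ↓ +157°: 71 + 157 = 228°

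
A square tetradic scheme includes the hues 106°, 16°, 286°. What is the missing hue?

A square tetradic scheme places four hues every 90°.
The full set through 16° is {16°, 106°, 196°, 286°}.
Given {16°, 106°, 286°}, the missing hue is 196°.

196°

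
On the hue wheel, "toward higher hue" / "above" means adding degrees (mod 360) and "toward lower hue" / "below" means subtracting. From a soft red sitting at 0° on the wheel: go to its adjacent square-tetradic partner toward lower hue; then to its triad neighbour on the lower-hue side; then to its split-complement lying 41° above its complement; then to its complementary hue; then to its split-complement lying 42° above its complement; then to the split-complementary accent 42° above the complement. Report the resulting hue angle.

275°

square ↓ −90°: 0 − 90 = -90 → -90 + 360 = 270°
triadic ↓ −120°: 270 − 120 = 150°
split-comp 41° ↑ +221°: 150 + 221 = 371 → 371 − 360 = 11°
complement +180°: 11 + 180 = 191°
split-comp 42° ↑ +222°: 191 + 222 = 413 → 413 − 360 = 53°
split-comp 42° ↑ +222°: 53 + 222 = 275°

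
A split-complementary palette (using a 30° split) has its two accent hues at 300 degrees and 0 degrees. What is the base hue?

150°

The accents sit 30° either side of the complement, so the complement is their short-arc midpoint on the wheel.
Short-arc midpoint of 300° and 0°: 330°.
Base is 180° from the complement: 330 − 180 = 150°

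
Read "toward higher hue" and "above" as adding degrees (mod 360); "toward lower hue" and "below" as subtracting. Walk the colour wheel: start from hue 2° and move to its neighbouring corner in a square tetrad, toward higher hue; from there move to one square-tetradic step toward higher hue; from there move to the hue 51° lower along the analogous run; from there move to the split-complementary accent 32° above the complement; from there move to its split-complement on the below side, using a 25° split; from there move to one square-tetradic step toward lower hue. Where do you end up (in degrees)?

48°

square ↑ +90°: 2 + 90 = 92°
square ↑ +90°: 92 + 90 = 182°
analog 51° ↓ −51°: 182 − 51 = 131°
split-comp 32° ↑ +212°: 131 + 212 = 343°
split-comp 25° ↓ +155°: 343 + 155 = 498 → 498 − 360 = 138°
square ↓ −90°: 138 − 90 = 48°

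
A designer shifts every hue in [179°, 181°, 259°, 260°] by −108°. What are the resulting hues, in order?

179 − 108 = 71°
181 − 108 = 73°
259 − 108 = 151°
260 − 108 = 152°

71°, 73°, 151°, 152°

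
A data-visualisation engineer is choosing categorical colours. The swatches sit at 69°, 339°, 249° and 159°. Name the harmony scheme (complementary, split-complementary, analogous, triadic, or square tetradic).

square tetradic

Sort the hues: 69°, 159°, 249°, 339°.
Successive gaps around the wheel: 90°, 90°, 90°, 90°.
Four hues every 90° form a square tetradic scheme.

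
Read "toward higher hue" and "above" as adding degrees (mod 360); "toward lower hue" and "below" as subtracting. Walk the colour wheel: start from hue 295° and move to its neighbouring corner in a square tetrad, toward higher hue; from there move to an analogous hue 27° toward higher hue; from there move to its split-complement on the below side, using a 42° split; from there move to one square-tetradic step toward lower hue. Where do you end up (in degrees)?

square ↑ +90°: 295 + 90 = 385 → 385 − 360 = 25°
analog 27° ↑ +27°: 25 + 27 = 52°
split-comp 42° ↓ +138°: 52 + 138 = 190°
square ↓ −90°: 190 − 90 = 100°

100°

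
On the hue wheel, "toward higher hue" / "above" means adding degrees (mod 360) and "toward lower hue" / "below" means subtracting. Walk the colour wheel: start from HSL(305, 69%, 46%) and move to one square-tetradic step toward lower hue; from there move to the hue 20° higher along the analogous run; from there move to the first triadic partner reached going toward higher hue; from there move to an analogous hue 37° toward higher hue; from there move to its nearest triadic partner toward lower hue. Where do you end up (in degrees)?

272°

−90° (square ↓): 305 − 90 = 215°
+20° (analog 20° ↑): 215 + 20 = 235°
+120° (triadic ↑): 235 + 120 = 355°
+37° (analog 37° ↑): 355 + 37 = 392 → 392 − 360 = 32°
−120° (triadic ↓): 32 − 120 = -88 → -88 + 360 = 272°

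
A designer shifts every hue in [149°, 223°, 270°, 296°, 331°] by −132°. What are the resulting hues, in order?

17°, 91°, 138°, 164°, 199°

149 − 132 = 17°
223 − 132 = 91°
270 − 132 = 138°
296 − 132 = 164°
331 − 132 = 199°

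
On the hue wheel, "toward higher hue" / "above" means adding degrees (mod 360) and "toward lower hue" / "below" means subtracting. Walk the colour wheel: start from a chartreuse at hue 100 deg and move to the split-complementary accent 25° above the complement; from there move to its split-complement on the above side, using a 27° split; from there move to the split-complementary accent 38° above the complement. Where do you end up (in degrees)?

10°

100 + 205 = 305°   (split-comp 25° ↑)
305 + 207 = 512 → 512 − 360 = 152°   (split-comp 27° ↑)
152 + 218 = 370 → 370 − 360 = 10°   (split-comp 38° ↑)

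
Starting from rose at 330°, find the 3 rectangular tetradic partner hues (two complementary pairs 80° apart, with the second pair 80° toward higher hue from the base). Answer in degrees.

50°, 150°, and 230°

A rectangular tetradic uses two complementary pairs 80° apart: offsets 0°, 80°, 180°, 260°.
330 + 80 = 410 → 410 − 360 = 50°
330 + 180 = 510 → 510 − 360 = 150°
330 + 260 = 590 → 590 − 360 = 230°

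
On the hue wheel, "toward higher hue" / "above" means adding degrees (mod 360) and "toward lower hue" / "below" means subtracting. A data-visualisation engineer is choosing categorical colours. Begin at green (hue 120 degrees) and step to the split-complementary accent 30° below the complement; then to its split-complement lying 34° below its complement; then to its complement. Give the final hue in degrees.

236°

120 + 150 = 270°   (split-comp 30° ↓)
270 + 146 = 416 → 416 − 360 = 56°   (split-comp 34° ↓)
56 + 180 = 236°   (complement)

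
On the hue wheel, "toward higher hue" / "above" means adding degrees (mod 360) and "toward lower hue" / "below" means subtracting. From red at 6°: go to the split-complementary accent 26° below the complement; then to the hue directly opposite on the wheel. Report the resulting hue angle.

+154° (split-comp 26° ↓): 6 + 154 = 160°
+180° (complement): 160 + 180 = 340°

340°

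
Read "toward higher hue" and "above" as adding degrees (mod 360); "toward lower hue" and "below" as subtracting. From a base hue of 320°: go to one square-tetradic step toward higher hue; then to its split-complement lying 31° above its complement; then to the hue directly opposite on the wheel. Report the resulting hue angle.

square ↑ +90°: 320 + 90 = 410 → 410 − 360 = 50°
split-comp 31° ↑ +211°: 50 + 211 = 261°
complement +180°: 261 + 180 = 441 → 441 − 360 = 81°

81°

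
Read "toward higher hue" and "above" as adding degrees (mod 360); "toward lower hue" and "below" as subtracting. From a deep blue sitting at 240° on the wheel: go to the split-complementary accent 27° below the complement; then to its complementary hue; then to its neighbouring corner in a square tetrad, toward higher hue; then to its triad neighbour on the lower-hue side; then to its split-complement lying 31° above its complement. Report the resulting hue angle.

240 + 153 = 393 → 393 − 360 = 33°   (split-comp 27° ↓)
33 + 180 = 213°   (complement)
213 + 90 = 303°   (square ↑)
303 − 120 = 183°   (triadic ↓)
183 + 211 = 394 → 394 − 360 = 34°   (split-comp 31° ↑)

34°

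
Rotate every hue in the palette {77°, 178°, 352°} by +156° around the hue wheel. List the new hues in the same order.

233°, 334°, 148°

77 + 156 = 233°
178 + 156 = 334°
352 + 156 = 508 → 508 − 360 = 148°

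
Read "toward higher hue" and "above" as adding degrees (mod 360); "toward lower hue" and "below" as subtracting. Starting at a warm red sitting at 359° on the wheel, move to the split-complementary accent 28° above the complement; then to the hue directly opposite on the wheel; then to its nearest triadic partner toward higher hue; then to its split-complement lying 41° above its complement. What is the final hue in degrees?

8°

+208° (split-comp 28° ↑): 359 + 208 = 567 → 567 − 360 = 207°
+180° (complement): 207 + 180 = 387 → 387 − 360 = 27°
+120° (triadic ↑): 27 + 120 = 147°
+221° (split-comp 41° ↑): 147 + 221 = 368 → 368 − 360 = 8°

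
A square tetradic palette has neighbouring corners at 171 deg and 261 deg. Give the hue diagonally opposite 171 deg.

351°

A square tetradic scheme places four hues 90° apart; opposite corners are 180° apart.
171 + 180 = 351°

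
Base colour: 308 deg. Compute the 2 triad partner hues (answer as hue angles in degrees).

68° and 188°

308 + 120 = 428 → 428 − 360 = 68°
308 + 240 = 548 → 548 − 360 = 188°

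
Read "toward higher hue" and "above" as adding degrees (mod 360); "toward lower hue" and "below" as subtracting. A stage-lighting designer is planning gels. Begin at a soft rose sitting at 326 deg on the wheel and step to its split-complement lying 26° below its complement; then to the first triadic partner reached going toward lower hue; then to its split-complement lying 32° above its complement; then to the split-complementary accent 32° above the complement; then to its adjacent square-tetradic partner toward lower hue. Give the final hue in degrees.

334°

+154° (split-comp 26° ↓): 326 + 154 = 480 → 480 − 360 = 120°
−120° (triadic ↓): 120 − 120 = 0°
+212° (split-comp 32° ↑): 0 + 212 = 212°
+212° (split-comp 32° ↑): 212 + 212 = 424 → 424 − 360 = 64°
−90° (square ↓): 64 − 90 = -26 → -26 + 360 = 334°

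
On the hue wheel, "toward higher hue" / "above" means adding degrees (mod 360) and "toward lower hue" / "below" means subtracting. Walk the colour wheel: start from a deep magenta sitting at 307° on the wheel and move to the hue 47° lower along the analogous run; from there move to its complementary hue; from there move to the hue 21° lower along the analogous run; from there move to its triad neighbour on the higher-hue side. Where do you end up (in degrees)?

179°

307 − 47 = 260°   (analog 47° ↓)
260 + 180 = 440 → 440 − 360 = 80°   (complement)
80 − 21 = 59°   (analog 21° ↓)
59 + 120 = 179°   (triadic ↑)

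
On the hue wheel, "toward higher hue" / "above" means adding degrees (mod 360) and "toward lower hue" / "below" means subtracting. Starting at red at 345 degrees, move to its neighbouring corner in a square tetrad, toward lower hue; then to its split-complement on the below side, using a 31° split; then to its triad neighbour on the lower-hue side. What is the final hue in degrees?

284°

square ↓ −90°: 345 − 90 = 255°
split-comp 31° ↓ +149°: 255 + 149 = 404 → 404 − 360 = 44°
triadic ↓ −120°: 44 − 120 = -76 → -76 + 360 = 284°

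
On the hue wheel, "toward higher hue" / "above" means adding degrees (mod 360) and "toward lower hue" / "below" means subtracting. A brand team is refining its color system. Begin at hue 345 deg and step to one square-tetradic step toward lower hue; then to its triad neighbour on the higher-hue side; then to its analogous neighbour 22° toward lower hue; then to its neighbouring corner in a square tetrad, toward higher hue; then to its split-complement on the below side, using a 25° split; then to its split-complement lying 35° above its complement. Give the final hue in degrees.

345 − 90 = 255°   (square ↓)
255 + 120 = 375 → 375 − 360 = 15°   (triadic ↑)
15 − 22 = -7 → -7 + 360 = 353°   (analog 22° ↓)
353 + 90 = 443 → 443 − 360 = 83°   (square ↑)
83 + 155 = 238°   (split-comp 25° ↓)
238 + 215 = 453 → 453 − 360 = 93°   (split-comp 35° ↑)

93°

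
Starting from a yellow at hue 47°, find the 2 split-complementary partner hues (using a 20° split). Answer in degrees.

Split-complementary hues sit 20° either side of the complement.
Complement of 47°: 47 + 180 = 227°
227 − 20 = 207°
227 + 20 = 247°

207° and 247°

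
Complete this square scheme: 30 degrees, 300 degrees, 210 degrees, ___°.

120°

A square tetradic scheme places four hues every 90°.
The full set through 30° is {30°, 120°, 210°, 300°}.
Given {30°, 210°, 300°}, the missing hue is 120°.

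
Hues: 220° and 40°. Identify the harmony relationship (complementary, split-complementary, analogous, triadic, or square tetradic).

Sort the hues: 40°, 220°.
Successive gaps around the wheel: 180°, 180°.
Two hues 180° apart are complementary.

complementary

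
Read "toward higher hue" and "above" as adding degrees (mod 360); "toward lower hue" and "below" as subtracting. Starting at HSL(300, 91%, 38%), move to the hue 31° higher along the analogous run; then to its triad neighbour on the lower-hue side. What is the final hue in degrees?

211°

+31° (analog 31° ↑): 300 + 31 = 331°
−120° (triadic ↓): 331 − 120 = 211°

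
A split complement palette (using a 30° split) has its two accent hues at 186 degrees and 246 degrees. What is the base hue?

The accents sit 30° either side of the complement, so the complement is their short-arc midpoint on the wheel.
Short-arc midpoint of 186° and 246°: 216°.
Base is 180° from the complement: 216 − 180 = 36°

36°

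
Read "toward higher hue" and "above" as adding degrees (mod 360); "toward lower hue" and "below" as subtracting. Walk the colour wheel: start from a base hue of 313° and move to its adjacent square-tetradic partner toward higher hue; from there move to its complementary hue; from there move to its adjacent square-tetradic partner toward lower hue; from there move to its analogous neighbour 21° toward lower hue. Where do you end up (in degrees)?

+90° (square ↑): 313 + 90 = 403 → 403 − 360 = 43°
+180° (complement): 43 + 180 = 223°
−90° (square ↓): 223 − 90 = 133°
−21° (analog 21° ↓): 133 − 21 = 112°

112°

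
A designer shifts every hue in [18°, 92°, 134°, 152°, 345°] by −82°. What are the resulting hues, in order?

18 − 82 = -64 → -64 + 360 = 296°
92 − 82 = 10°
134 − 82 = 52°
152 − 82 = 70°
345 − 82 = 263°

296°, 10°, 52°, 70°, 263°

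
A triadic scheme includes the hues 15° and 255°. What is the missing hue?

A triad places three hues 120° apart.
The full set through 15° is {15°, 135°, 255°}.
Given {15°, 255°}, the missing hue is 135°.

135°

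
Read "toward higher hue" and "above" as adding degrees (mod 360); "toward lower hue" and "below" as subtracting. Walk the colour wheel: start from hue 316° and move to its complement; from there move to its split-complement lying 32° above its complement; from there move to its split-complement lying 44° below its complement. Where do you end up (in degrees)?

124°

316 + 180 = 496 → 496 − 360 = 136°   (complement)
136 + 212 = 348°   (split-comp 32° ↑)
348 + 136 = 484 → 484 − 360 = 124°   (split-comp 44° ↓)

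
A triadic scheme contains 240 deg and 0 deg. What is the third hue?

120°

A triad spaces three hues 120° apart.
The full set is {0°, 120°, 240°}.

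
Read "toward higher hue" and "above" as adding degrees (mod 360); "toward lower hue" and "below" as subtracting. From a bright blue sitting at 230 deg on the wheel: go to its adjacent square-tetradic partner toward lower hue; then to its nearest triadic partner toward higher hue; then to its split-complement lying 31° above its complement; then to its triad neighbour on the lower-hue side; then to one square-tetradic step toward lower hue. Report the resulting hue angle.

−90° (square ↓): 230 − 90 = 140°
+120° (triadic ↑): 140 + 120 = 260°
+211° (split-comp 31° ↑): 260 + 211 = 471 → 471 − 360 = 111°
−120° (triadic ↓): 111 − 120 = -9 → -9 + 360 = 351°
−90° (square ↓): 351 − 90 = 261°

261°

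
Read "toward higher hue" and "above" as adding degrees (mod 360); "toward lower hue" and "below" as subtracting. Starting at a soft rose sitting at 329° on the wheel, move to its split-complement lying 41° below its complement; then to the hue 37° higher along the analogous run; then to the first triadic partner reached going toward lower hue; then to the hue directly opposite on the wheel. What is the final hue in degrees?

205°

329 + 139 = 468 → 468 − 360 = 108°   (split-comp 41° ↓)
108 + 37 = 145°   (analog 37° ↑)
145 − 120 = 25°   (triadic ↓)
25 + 180 = 205°   (complement)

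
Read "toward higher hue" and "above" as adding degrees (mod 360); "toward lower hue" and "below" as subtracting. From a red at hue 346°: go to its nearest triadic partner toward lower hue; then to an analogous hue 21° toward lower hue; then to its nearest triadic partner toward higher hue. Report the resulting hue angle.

−120° (triadic ↓): 346 − 120 = 226°
−21° (analog 21° ↓): 226 − 21 = 205°
+120° (triadic ↑): 205 + 120 = 325°

325°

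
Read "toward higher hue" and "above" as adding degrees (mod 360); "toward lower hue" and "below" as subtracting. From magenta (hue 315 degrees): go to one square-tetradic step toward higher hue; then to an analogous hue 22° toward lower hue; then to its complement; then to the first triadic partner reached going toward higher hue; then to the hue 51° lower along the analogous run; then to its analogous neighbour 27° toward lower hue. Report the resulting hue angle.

square ↑ +90°: 315 + 90 = 405 → 405 − 360 = 45°
analog 22° ↓ −22°: 45 − 22 = 23°
complement +180°: 23 + 180 = 203°
triadic ↑ +120°: 203 + 120 = 323°
analog 51° ↓ −51°: 323 − 51 = 272°
analog 27° ↓ −27°: 272 − 27 = 245°

245°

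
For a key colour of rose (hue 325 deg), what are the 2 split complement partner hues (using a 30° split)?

Complement of 325 deg: 325 + 180 = 505 → 505 − 360 = 145°
145 − 30 = 115°
145 + 30 = 175°

115° and 175°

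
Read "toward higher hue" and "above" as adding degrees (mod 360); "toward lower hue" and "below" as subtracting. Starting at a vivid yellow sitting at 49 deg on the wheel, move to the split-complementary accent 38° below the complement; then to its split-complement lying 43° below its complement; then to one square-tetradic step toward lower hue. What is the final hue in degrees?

split-comp 38° ↓ +142°: 49 + 142 = 191°
split-comp 43° ↓ +137°: 191 + 137 = 328°
square ↓ −90°: 328 − 90 = 238°

238°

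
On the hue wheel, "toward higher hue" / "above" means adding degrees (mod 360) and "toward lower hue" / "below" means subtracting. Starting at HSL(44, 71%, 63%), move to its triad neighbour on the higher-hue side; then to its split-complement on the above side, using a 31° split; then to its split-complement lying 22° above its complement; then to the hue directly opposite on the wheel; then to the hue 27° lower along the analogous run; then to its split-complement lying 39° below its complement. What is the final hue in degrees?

44 + 120 = 164°   (triadic ↑)
164 + 211 = 375 → 375 − 360 = 15°   (split-comp 31° ↑)
15 + 202 = 217°   (split-comp 22° ↑)
217 + 180 = 397 → 397 − 360 = 37°   (complement)
37 − 27 = 10°   (analog 27° ↓)
10 + 141 = 151°   (split-comp 39° ↓)

151°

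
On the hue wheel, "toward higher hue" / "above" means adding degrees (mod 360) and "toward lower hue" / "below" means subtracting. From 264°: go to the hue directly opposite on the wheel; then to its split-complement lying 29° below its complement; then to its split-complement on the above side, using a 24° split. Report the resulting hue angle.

79°

complement +180°: 264 + 180 = 444 → 444 − 360 = 84°
split-comp 29° ↓ +151°: 84 + 151 = 235°
split-comp 24° ↑ +204°: 235 + 204 = 439 → 439 − 360 = 79°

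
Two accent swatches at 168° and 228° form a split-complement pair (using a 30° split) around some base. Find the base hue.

18°

The accents sit 30° either side of the complement, so the complement is their short-arc midpoint on the wheel.
Short-arc midpoint of 168° and 228°: 198°.
Base is 180° from the complement: 198 − 180 = 18°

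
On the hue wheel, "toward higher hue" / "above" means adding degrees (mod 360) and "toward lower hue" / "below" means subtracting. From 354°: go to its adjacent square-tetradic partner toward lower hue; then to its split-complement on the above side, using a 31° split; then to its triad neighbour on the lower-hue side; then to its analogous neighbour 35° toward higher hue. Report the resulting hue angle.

30°

354 − 90 = 264°   (square ↓)
264 + 211 = 475 → 475 − 360 = 115°   (split-comp 31° ↑)
115 − 120 = -5 → -5 + 360 = 355°   (triadic ↓)
355 + 35 = 390 → 390 − 360 = 30°   (analog 35° ↑)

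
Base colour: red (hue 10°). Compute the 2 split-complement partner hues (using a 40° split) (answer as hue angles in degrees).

Split-complementary hues sit 40° either side of the complement.
Complement of 10°: 10 + 180 = 190°
190 − 40 = 150°
190 + 40 = 230°

150° and 230°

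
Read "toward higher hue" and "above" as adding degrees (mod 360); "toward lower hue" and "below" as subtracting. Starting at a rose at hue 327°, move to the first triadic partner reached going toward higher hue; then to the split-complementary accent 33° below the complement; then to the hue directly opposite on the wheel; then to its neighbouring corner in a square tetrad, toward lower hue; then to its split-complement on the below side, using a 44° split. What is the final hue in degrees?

+120° (triadic ↑): 327 + 120 = 447 → 447 − 360 = 87°
+147° (split-comp 33° ↓): 87 + 147 = 234°
+180° (complement): 234 + 180 = 414 → 414 − 360 = 54°
−90° (square ↓): 54 − 90 = -36 → -36 + 360 = 324°
+136° (split-comp 44° ↓): 324 + 136 = 460 → 460 − 360 = 100°

100°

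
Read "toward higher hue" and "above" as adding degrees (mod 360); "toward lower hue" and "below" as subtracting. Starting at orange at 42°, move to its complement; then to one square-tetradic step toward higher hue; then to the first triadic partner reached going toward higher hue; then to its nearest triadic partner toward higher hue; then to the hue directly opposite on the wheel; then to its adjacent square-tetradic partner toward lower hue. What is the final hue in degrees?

282°

42 + 180 = 222°   (complement)
222 + 90 = 312°   (square ↑)
312 + 120 = 432 → 432 − 360 = 72°   (triadic ↑)
72 + 120 = 192°   (triadic ↑)
192 + 180 = 372 → 372 − 360 = 12°   (complement)
12 − 90 = -78 → -78 + 360 = 282°   (square ↓)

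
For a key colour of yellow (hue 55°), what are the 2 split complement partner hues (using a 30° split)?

205° and 265°

Split-complementary hues sit 30° either side of the complement.
Complement of 55°: 55 + 180 = 235°
235 − 30 = 205°
235 + 30 = 265°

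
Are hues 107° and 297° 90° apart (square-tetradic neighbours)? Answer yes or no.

Angular distance: |107 − 297| = 190; shorter arc = 360 − 190 = 170°.
90° apart (square-tetradic neighbours) requires 90°.

no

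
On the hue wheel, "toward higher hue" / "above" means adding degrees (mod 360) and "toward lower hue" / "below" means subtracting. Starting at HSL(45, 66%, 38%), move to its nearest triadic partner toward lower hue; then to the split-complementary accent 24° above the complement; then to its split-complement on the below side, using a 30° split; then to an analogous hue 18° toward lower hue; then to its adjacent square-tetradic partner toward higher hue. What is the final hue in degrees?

351°

45 − 120 = -75 → -75 + 360 = 285°   (triadic ↓)
285 + 204 = 489 → 489 − 360 = 129°   (split-comp 24° ↑)
129 + 150 = 279°   (split-comp 30° ↓)
279 − 18 = 261°   (analog 18° ↓)
261 + 90 = 351°   (square ↑)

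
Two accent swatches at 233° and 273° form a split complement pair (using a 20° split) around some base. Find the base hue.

73°

The accents sit 20° either side of the complement, so the complement is their short-arc midpoint on the wheel.
Short-arc midpoint of 233° and 273°: 253°.
Base is 180° from the complement: 253 − 180 = 73°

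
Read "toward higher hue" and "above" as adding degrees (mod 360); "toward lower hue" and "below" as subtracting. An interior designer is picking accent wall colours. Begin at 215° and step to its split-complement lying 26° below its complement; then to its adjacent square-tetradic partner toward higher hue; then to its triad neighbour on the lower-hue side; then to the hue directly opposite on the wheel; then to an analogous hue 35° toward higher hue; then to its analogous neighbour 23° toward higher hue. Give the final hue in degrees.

+154° (split-comp 26° ↓): 215 + 154 = 369 → 369 − 360 = 9°
+90° (square ↑): 9 + 90 = 99°
−120° (triadic ↓): 99 − 120 = -21 → -21 + 360 = 339°
+180° (complement): 339 + 180 = 519 → 519 − 360 = 159°
+35° (analog 35° ↑): 159 + 35 = 194°
+23° (analog 23° ↑): 194 + 23 = 217°

217°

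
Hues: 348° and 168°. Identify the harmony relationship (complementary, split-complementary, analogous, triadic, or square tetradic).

complementary

Sort the hues: 168°, 348°.
Successive gaps around the wheel: 180°, 180°.
Two hues 180° apart are complementary.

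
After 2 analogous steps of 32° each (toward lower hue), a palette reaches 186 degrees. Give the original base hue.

2 steps of 32° (toward lower hue) give a net shift of −64°.
Start = end − shift: 186 + 64 = 250°

250°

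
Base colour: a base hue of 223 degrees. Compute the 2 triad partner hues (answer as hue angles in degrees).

343° and 103°

A triad places three hues 120° apart.
223 + 120 = 343°
223 + 240 = 463 → 463 − 360 = 103°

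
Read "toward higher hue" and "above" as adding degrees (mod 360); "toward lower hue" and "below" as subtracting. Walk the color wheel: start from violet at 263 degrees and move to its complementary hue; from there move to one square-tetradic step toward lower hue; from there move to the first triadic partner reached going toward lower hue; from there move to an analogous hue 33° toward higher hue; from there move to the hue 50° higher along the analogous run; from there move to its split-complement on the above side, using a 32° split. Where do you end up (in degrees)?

263 + 180 = 443 → 443 − 360 = 83°   (complement)
83 − 90 = -7 → -7 + 360 = 353°   (square ↓)
353 − 120 = 233°   (triadic ↓)
233 + 33 = 266°   (analog 33° ↑)
266 + 50 = 316°   (analog 50° ↑)
316 + 212 = 528 → 528 − 360 = 168°   (split-comp 32° ↑)

168°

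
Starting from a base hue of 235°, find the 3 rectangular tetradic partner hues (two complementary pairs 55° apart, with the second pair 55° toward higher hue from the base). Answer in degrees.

290°, 55° and 110°

A rectangular tetradic uses two complementary pairs 55° apart: offsets 0°, 55°, 180°, 235°.
235 + 55 = 290°
235 + 180 = 415 → 415 − 360 = 55°
235 + 235 = 470 → 470 − 360 = 110°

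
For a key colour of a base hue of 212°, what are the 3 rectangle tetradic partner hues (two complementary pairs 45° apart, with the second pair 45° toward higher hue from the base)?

A rectangular tetradic uses two complementary pairs 45° apart: offsets 0°, 45°, 180°, 225°.
212 + 45 = 257°
212 + 180 = 392 → 392 − 360 = 32°
212 + 225 = 437 → 437 − 360 = 77°

257°, 32°, and 77°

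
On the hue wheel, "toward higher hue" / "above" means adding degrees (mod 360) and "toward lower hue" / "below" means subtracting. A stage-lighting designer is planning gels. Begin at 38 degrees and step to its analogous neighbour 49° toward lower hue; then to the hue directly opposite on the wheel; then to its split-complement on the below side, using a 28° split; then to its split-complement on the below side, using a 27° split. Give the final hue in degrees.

38 − 49 = -11 → -11 + 360 = 349°   (analog 49° ↓)
349 + 180 = 529 → 529 − 360 = 169°   (complement)
169 + 152 = 321°   (split-comp 28° ↓)
321 + 153 = 474 → 474 − 360 = 114°   (split-comp 27° ↓)

114°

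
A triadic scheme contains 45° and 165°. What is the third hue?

A triad spaces three hues 120° apart.
The full set is {45°, 165°, 285°}.

285°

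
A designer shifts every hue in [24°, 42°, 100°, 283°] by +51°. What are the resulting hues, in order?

24 + 51 = 75°
42 + 51 = 93°
100 + 51 = 151°
283 + 51 = 334°

75°, 93°, 151°, 334°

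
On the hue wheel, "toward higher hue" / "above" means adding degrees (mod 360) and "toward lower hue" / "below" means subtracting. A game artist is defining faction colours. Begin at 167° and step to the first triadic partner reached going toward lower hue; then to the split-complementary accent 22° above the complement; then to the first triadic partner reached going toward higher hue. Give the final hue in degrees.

triadic ↓ −120°: 167 − 120 = 47°
split-comp 22° ↑ +202°: 47 + 202 = 249°
triadic ↑ +120°: 249 + 120 = 369 → 369 − 360 = 9°

9°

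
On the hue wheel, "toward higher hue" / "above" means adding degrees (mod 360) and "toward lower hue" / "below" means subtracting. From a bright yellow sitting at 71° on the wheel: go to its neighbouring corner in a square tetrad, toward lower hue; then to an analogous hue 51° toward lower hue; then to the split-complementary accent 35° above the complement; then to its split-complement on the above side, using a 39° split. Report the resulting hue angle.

4°

71 − 90 = -19 → -19 + 360 = 341°   (square ↓)
341 − 51 = 290°   (analog 51° ↓)
290 + 215 = 505 → 505 − 360 = 145°   (split-comp 35° ↑)
145 + 219 = 364 → 364 − 360 = 4°   (split-comp 39° ↑)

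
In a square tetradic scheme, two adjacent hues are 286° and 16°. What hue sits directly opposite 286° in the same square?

A square tetradic scheme places four hues 90° apart; opposite corners are 180° apart.
286 + 180 = 466 → 466 − 360 = 106°

106°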